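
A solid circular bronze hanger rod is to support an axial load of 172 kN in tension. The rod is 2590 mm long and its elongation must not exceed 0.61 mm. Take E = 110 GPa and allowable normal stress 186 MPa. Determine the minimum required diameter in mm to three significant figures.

Required area A ≥ P/σ_allow = 172000/186 = 924.7 mm².
For a solid circular section, d ≥ √(4A/π) = 34.31 mm.
Elongation limit: A ≥ PL/(Eδ_allow) = 172000·2590/(110000·0.61) = 6639 mm² ⇒ d ≥ 91.94 mm.
The elongation limit governs.

91.9 mm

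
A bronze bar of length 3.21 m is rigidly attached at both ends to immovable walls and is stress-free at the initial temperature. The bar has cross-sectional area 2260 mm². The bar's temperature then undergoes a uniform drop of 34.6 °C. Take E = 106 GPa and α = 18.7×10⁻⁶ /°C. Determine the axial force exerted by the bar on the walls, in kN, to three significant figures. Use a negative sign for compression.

155 kN

Free thermal expansion αLΔT = 18.7e-6 · 3210 · -34.6 = -2.077 mm.
The walls impose strain ε = −(-2.077)/3210 = 6.4702e-04; σ = Eε = 106000 · 6.4702e-04 = 68.58 MPa.
Wall reaction R = σ·A = 68.58·2260 = 155000 N = 155 kN.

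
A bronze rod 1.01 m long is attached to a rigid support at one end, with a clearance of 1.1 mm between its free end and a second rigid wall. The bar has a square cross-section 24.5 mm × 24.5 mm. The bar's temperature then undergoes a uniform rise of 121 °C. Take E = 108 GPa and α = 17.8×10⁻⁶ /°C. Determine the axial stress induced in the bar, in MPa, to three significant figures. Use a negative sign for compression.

Free thermal expansion αLΔT = 17.8e-6 · 1010 · 121 = 2.175 mm.
The walls engage after the gap closes; constrained expansion = 2.175 − 1.1 = 1.075 mm.
The walls impose strain ε = −(1.075)/1010 = -1.0647e-03; σ = Eε = 108000 · -1.0647e-03 = -115 MPa.

-115 MPa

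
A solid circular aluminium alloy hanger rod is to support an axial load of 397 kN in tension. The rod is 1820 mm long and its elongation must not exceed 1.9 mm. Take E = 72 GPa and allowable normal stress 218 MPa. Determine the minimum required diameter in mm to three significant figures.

Required area A ≥ P/σ_allow = 397000/218 = 1821 mm².
For a solid circular section, d ≥ √(4A/π) = 48.15 mm.
Elongation limit: A ≥ PL/(Eδ_allow) = 397000·1820/(72000·1.9) = 5282 mm² ⇒ d ≥ 82.01 mm.
The elongation limit governs.

82.0 mm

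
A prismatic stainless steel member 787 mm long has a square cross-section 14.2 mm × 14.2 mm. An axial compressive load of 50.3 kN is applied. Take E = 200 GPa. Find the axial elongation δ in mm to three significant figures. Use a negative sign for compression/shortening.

-0.982 mm

A = 201.6 mm².
δ_mech = NL/(AE) = -50300·787/(201.6·200000) = -0.9816 mm.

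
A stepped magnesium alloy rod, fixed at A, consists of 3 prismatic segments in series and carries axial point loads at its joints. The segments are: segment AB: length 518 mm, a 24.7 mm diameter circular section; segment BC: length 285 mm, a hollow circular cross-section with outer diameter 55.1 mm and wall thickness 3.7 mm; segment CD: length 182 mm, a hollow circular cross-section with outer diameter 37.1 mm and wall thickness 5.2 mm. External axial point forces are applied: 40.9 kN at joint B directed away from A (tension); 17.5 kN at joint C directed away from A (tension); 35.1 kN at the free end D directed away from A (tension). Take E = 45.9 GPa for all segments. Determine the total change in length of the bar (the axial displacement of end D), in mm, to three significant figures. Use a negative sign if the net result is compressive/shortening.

3.02 mm

Internal axial forces (sectioning from the free end, tension +): N_CD = 35.1 kN, N_BC = 52.6 kN, N_AB = 93.5 kN.
A_AB = 479.2 mm².
A_BC = 597.5 mm².
A_CD = 521.1 mm².
δ_AB = 93500·518/(479.2·45900) = 2.202 mm
δ_BC = 52600·285/(597.5·45900) = 0.5466 mm
δ_CD = 35100·182/(521.1·45900) = 0.2671 mm
δ = Σδ_i = 3.016 mm.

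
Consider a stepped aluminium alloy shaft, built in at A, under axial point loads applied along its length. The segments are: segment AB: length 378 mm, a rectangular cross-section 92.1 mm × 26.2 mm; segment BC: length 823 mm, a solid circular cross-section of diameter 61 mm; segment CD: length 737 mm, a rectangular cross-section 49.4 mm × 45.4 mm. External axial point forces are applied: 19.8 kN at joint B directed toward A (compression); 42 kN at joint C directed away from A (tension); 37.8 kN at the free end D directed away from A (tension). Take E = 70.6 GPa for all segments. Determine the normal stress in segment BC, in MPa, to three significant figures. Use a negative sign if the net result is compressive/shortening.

27.3 MPa

Internal axial forces (sectioning from the free end, tension +): N_CD = 37.8 kN, N_BC = 79.8 kN, N_AB = 60 kN.
A_BC = 2922 mm².
σ_BC = N_BC/A_BC = 79800/2922 = 27.31 MPa.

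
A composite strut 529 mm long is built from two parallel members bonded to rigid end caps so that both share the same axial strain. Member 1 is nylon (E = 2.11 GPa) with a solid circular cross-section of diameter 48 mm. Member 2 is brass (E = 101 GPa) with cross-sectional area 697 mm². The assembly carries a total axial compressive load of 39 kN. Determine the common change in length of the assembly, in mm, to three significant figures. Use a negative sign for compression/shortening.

-0.278 mm

A_1 = 1810 mm².
Equal strain + equilibrium ⇒ each member carries load in proportion to AE: A₁E₁ = 3818000 N, A₂E₂ = 70400000 N, ΣAE = 74220000 N.
δ = PL/ΣAE = -39000·529/74220000 = -0.278 mm.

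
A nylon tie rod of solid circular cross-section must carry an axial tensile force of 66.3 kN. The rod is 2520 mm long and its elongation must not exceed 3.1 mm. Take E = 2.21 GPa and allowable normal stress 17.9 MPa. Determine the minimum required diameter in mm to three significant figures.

176 mm

Required area A ≥ P/σ_allow = 66300/17.9 = 3704 mm².
For a solid circular section, d ≥ √(4A/π) = 68.67 mm.
Elongation limit: A ≥ PL/(Eδ_allow) = 66300·2520/(2210·3.1) = 24390 mm² ⇒ d ≥ 176.2 mm.
The elongation limit governs.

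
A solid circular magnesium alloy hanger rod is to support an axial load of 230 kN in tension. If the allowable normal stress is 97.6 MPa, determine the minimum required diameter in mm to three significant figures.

Required area A ≥ P/σ_allow = 230000/97.6 = 2357 mm².
For a solid circular section, d ≥ √(4A/π) = 54.78 mm.

54.8 mm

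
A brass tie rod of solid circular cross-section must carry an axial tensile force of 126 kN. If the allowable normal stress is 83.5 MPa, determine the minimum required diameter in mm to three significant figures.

43.8 mm

Required area A ≥ P/σ_allow = 126000/83.5 = 1509 mm².
For a solid circular section, d ≥ √(4A/π) = 43.83 mm.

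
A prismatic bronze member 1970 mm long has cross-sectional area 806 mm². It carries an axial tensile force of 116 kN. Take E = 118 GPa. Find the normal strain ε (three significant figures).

0.00122

σ = N/A = 143.9 MPa; ε = σ/E = 143.9/118000 = 1.220e-03.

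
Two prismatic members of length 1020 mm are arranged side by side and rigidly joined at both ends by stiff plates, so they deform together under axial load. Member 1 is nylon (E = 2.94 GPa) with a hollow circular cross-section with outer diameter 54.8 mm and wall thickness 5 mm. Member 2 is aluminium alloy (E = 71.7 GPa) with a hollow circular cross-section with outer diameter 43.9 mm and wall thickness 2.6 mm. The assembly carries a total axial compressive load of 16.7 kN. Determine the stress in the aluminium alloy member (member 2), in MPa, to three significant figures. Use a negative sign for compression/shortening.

A_1 = 782.3 mm².
A_2 = 337.3 mm².
Equal strain + equilibrium ⇒ each member carries load in proportion to AE: A₁E₁ = 2300000 N, A₂E₂ = 24190000 N, ΣAE = 26490000 N.
σ₂ = P·E₂/ΣAE = -16700·71700/26490000 = -45.21 MPa.

-45.2 MPa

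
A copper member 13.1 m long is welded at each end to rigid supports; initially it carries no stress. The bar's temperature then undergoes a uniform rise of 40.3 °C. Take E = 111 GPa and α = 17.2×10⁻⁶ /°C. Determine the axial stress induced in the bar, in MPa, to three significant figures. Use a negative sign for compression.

Free thermal expansion αLΔT = 17.2e-6 · 13100 · 40.3 = 9.08 mm.
The walls impose strain ε = −(9.08)/13100 = -6.9316e-04; σ = Eε = 111000 · -6.9316e-04 = -76.94 MPa.

-76.9 MPa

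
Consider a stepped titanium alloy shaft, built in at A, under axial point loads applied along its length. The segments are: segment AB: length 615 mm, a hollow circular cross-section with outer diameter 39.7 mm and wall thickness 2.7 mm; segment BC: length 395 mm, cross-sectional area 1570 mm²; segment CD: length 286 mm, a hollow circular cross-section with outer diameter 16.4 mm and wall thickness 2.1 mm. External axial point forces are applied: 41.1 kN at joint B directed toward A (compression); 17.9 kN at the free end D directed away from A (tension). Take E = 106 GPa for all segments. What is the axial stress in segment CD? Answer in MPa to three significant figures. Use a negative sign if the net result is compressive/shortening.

190 MPa

Internal axial forces (sectioning from the free end, tension +): N_CD = 17.9 kN, N_BC = 17.9 kN, N_AB = -23.2 kN.
A_CD = 94.34 mm².
σ_CD = N_CD/A_CD = 17900/94.34 = 189.7 MPa.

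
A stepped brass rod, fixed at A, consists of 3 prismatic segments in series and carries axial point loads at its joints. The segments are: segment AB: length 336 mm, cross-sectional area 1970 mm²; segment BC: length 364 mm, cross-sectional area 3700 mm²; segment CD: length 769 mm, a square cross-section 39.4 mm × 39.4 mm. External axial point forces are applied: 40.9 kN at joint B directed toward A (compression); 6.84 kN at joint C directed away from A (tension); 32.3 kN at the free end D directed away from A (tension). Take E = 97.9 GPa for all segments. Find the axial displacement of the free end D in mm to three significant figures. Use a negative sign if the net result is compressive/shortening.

0.200 mm

Internal axial forces (sectioning from the free end, tension +): N_CD = 32.3 kN, N_BC = 39.14 kN, N_AB = -1.76 kN.
A_CD = 1552 mm².
δ_AB = -1760·336/(1970·97900) = -0.003066 mm
δ_BC = 39140·364/(3700·97900) = 0.03933 mm
δ_CD = 32300·769/(1552·97900) = 0.1634 mm
δ = Σδ_i = 0.1997 mm.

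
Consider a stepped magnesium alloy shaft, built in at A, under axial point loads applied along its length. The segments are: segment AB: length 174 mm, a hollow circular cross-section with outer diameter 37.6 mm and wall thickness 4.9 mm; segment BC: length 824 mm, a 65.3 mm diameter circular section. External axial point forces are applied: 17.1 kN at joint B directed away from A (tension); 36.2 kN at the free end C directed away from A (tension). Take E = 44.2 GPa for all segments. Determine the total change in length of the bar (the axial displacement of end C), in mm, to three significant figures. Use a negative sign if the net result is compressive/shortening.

Internal axial forces (sectioning from the free end, tension +): N_BC = 36.2 kN, N_AB = 53.3 kN.
A_AB = 503.4 mm².
A_BC = 3349 mm².
δ_AB = 53300·174/(503.4·44200) = 0.4168 mm
δ_BC = 36200·824/(3349·44200) = 0.2015 mm
δ = Σδ_i = 0.6183 mm.

0.618 mm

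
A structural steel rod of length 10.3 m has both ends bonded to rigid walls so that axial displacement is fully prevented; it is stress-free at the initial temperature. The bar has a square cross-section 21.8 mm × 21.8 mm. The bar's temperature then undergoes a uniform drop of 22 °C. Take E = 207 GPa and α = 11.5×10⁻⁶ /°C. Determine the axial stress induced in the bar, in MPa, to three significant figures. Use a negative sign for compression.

52.4 MPa

Free thermal expansion αLΔT = 11.5e-6 · 10300 · -22 = -2.606 mm.
The walls impose strain ε = −(-2.606)/10300 = 2.5300e-04; σ = Eε = 207000 · 2.5300e-04 = 52.37 MPa.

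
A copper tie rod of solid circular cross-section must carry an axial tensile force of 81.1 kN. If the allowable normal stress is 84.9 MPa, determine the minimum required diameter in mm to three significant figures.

34.9 mm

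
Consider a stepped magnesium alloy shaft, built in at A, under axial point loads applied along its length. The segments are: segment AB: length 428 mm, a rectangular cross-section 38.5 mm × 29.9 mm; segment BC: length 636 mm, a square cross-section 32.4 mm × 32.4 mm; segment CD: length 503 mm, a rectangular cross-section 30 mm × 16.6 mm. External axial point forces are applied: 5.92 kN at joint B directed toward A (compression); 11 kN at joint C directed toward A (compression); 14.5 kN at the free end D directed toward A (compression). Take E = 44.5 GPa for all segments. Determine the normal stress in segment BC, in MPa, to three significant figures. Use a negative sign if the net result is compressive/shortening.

-24.3 MPa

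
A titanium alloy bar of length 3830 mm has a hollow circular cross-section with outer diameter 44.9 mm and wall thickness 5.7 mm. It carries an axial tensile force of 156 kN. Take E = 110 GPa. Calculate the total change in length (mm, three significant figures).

7.74 mm

A = 702 mm².
δ_mech = NL/(AE) = 156000·3830/(702·110000) = 7.738 mm.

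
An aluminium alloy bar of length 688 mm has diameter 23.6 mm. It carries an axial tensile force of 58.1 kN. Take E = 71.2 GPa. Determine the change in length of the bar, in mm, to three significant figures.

1.28 mm

A = 437.4 mm².
δ_mech = NL/(AE) = 58100·688/(437.4·71200) = 1.283 mm.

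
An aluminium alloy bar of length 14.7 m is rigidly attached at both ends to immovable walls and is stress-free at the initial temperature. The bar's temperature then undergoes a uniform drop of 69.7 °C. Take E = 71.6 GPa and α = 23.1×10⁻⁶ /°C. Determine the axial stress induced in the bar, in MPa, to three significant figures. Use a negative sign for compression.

Free thermal expansion αLΔT = 23.1e-6 · 14700 · -69.7 = -23.67 mm.
The walls impose strain ε = −(-23.67)/14700 = 1.6101e-03; σ = Eε = 71600 · 1.6101e-03 = 115.3 MPa.

115 MPa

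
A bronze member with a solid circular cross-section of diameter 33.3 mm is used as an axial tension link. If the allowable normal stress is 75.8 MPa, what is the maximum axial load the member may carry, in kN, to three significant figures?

66.0 kN

A = 870.9 mm².
P_max = σ_allow · A = 75.8 · 870.9 = 66020 N = 66.02 kN.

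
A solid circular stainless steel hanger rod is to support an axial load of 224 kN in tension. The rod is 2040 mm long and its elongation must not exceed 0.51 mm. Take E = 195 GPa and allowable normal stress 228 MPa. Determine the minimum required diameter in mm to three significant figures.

76.5 mm

Required area A ≥ P/σ_allow = 224000/228 = 982.5 mm².
For a solid circular section, d ≥ √(4A/π) = 35.37 mm.
Elongation limit: A ≥ PL/(Eδ_allow) = 224000·2040/(195000·0.51) = 4595 mm² ⇒ d ≥ 76.49 mm.
The elongation limit governs.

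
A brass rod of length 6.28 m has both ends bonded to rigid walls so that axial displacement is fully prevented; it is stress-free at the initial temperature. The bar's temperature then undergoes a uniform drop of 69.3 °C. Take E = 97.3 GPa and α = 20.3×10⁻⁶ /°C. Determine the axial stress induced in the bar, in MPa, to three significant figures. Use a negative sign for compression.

Free thermal expansion αLΔT = 20.3e-6 · 6280 · -69.3 = -8.835 mm.
The walls impose strain ε = −(-8.835)/6280 = 1.4068e-03; σ = Eε = 97300 · 1.4068e-03 = 136.9 MPa.

137 MPa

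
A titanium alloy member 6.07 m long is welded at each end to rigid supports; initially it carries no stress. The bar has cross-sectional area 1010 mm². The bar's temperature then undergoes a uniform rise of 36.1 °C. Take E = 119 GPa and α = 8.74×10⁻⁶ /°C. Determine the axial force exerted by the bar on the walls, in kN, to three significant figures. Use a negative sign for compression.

Free thermal expansion αLΔT = 8.74e-6 · 6070 · 36.1 = 1.915 mm.
The walls impose strain ε = −(1.915)/6070 = -3.1551e-04; σ = Eε = 119000 · -3.1551e-04 = -37.55 MPa.
Wall reaction R = σ·A = -37.55·1010 = -37920 N = -37.92 kN.

-37.9 kN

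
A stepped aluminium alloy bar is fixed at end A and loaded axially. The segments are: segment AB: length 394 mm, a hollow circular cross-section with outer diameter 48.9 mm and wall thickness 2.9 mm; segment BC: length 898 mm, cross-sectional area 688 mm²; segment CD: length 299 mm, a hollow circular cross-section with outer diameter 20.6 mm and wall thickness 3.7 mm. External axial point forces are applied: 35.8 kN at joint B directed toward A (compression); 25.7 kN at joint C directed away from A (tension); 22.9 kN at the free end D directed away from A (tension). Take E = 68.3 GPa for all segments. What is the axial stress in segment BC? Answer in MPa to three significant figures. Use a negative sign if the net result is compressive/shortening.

70.6 MPa

Internal axial forces (sectioning from the free end, tension +): N_CD = 22.9 kN, N_BC = 48.6 kN, N_AB = 12.8 kN.
σ_BC = N_BC/A_BC = 48600/688 = 70.64 MPa.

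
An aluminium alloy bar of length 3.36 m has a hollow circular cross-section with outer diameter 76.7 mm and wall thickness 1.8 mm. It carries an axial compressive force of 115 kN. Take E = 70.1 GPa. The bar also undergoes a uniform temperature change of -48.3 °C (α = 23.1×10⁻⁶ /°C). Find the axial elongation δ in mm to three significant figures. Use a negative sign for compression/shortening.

-16.8 mm

A = 423.5 mm².
δ_mech = NL/(AE) = -115000·3360/(423.5·70100) = -13.01 mm.
δ_thermal = αLΔT = 23.1e-6·3360·-48.3 = -3.749 mm.
δ = δ_mech + δ_thermal = -16.76 mm.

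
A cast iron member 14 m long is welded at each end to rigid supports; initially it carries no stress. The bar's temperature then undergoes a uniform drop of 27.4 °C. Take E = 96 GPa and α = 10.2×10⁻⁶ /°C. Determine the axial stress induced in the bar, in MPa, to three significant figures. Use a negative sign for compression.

26.8 MPa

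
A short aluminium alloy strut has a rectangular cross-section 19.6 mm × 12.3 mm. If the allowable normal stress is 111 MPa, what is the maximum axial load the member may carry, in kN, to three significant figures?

A = 241.1 mm².
P_max = σ_allow · A = 111 · 241.1 = 26760 N = 26.76 kN.

26.8 kN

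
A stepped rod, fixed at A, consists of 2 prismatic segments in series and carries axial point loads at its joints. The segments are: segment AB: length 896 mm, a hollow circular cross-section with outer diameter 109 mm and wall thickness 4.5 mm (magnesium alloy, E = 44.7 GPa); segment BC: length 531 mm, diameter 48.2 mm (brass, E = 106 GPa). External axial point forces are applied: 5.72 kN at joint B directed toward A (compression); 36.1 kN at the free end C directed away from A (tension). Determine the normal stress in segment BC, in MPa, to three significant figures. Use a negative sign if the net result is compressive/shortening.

Internal axial forces (sectioning from the free end, tension +): N_BC = 36.1 kN, N_AB = 30.38 kN.
A_BC = 1825 mm².
σ_BC = N_BC/A_BC = 36100/1825 = 19.78 MPa.

19.8 MPa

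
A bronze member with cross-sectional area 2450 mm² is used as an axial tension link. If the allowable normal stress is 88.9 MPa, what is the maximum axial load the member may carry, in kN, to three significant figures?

P_max = σ_allow · A = 88.9 · 2450 = 217800 N = 217.8 kN.

218 kN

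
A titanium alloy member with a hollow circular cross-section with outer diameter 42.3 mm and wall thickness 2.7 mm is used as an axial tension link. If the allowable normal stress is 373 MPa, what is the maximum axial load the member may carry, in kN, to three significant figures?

A = 335.9 mm².
P_max = σ_allow · A = 373 · 335.9 = 125300 N = 125.3 kN.

125 kN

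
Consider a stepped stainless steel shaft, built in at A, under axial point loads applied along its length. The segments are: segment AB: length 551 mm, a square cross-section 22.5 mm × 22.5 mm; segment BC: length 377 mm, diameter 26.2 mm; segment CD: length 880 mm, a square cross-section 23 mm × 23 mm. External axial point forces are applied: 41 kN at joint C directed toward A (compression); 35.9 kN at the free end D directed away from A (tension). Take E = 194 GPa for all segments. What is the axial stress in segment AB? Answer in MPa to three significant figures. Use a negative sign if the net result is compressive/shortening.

-10.1 MPa

Internal axial forces (sectioning from the free end, tension +): N_CD = 35.9 kN, N_BC = -5.1 kN, N_AB = -5.1 kN.
A_AB = 506.2 mm².
σ_AB = N_AB/A_AB = -5100/506.2 = -10.07 MPa.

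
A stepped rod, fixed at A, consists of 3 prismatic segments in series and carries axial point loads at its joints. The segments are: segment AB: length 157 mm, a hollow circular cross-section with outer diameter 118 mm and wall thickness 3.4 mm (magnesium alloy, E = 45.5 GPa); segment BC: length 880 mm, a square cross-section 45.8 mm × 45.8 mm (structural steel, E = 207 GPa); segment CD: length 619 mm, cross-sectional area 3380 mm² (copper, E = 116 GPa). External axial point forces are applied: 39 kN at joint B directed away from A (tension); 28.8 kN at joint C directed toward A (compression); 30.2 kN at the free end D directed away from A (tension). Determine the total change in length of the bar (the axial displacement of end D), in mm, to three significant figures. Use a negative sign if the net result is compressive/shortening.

0.164 mm

Internal axial forces (sectioning from the free end, tension +): N_CD = 30.2 kN, N_BC = 1.4 kN, N_AB = 40.4 kN.
A_AB = 1224 mm².
A_BC = 2098 mm².
δ_AB = 40400·157/(1224·45500) = 0.1139 mm
δ_BC = 1400·880/(2098·207000) = 0.002837 mm
δ_CD = 30200·619/(3380·116000) = 0.04768 mm
δ = Σδ_i = 0.1644 mm.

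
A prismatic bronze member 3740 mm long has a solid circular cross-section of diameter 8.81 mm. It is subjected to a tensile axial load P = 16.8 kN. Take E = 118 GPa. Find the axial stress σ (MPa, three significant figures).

276 MPa

A = 60.96 mm².
σ = N/A = 16800/60.96 = 275.6 MPa.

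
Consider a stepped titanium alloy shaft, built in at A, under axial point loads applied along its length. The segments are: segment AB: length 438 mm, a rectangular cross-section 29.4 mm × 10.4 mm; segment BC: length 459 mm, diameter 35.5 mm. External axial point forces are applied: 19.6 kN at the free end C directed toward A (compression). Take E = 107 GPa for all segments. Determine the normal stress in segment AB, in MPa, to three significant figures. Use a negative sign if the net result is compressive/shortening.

-64.1 MPa

Internal axial forces (sectioning from the free end, tension +): N_BC = -19.6 kN, N_AB = -19.6 kN.
A_AB = 305.8 mm².
σ_AB = N_AB/A_AB = -19600/305.8 = -64.1 MPa.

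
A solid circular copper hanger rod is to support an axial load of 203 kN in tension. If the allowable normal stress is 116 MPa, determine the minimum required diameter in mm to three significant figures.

47.2 mm

Required area A ≥ P/σ_allow = 203000/116 = 1750 mm².
For a solid circular section, d ≥ √(4A/π) = 47.2 mm.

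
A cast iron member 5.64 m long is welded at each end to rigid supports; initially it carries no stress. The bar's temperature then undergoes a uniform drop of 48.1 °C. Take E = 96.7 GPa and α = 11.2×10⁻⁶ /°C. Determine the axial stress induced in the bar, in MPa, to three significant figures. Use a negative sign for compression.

52.1 MPa

Free thermal expansion αLΔT = 11.2e-6 · 5640 · -48.1 = -3.038 mm.
The walls impose strain ε = −(-3.038)/5640 = 5.3872e-04; σ = Eε = 96700 · 5.3872e-04 = 52.09 MPa.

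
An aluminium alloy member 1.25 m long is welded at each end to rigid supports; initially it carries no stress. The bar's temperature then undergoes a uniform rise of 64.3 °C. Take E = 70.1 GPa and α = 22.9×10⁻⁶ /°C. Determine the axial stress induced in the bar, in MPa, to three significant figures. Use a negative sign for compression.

-103 MPa

Free thermal expansion αLΔT = 22.9e-6 · 1250 · 64.3 = 1.841 mm.
The walls impose strain ε = −(1.841)/1250 = -1.4725e-03; σ = Eε = 70100 · -1.4725e-03 = -103.2 MPa.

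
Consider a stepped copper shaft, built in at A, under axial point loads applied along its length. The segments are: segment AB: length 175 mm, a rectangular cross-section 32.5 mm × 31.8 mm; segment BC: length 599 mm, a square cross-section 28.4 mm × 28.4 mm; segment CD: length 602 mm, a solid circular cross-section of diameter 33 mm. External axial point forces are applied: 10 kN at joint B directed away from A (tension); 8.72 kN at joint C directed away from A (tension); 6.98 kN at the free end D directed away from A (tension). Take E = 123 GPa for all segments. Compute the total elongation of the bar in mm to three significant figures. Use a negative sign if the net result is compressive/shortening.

Internal axial forces (sectioning from the free end, tension +): N_CD = 6.98 kN, N_BC = 15.7 kN, N_AB = 25.7 kN.
A_AB = 1034 mm².
A_BC = 806.6 mm².
A_CD = 855.3 mm².
δ_AB = 25700·175/(1034·123000) = 0.03538 mm
δ_BC = 15700·599/(806.6·123000) = 0.09479 mm
δ_CD = 6980·602/(855.3·123000) = 0.03994 mm
δ = Σδ_i = 0.1701 mm.

0.170 mm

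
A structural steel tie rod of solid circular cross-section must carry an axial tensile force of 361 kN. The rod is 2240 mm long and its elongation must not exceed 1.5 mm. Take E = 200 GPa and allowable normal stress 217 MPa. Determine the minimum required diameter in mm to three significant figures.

58.6 mm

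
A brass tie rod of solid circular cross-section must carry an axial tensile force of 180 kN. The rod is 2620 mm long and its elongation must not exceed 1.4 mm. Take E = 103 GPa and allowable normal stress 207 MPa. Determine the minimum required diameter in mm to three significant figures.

64.5 mm

Required area A ≥ P/σ_allow = 180000/207 = 869.6 mm².
For a solid circular section, d ≥ √(4A/π) = 33.27 mm.
Elongation limit: A ≥ PL/(Eδ_allow) = 180000·2620/(103000·1.4) = 3270 mm² ⇒ d ≥ 64.53 mm.
The elongation limit governs.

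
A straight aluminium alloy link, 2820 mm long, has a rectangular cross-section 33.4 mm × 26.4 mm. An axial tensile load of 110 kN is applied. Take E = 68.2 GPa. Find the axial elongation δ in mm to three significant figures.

5.16 mm

A = 881.8 mm².
δ_mech = NL/(AE) = 110000·2820/(881.8·68200) = 5.158 mm.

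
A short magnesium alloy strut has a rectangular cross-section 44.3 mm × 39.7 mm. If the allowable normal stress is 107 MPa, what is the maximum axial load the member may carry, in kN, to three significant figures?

A = 1759 mm².
P_max = σ_allow · A = 107 · 1759 = 188200 N = 188.2 kN.

188 kN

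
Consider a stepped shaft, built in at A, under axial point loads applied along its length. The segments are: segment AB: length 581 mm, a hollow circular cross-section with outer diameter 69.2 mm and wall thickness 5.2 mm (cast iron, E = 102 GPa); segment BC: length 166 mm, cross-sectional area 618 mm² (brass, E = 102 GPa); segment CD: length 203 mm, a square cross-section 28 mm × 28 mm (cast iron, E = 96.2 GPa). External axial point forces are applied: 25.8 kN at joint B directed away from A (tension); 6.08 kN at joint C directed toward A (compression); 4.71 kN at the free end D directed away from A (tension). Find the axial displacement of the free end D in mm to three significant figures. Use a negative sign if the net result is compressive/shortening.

Internal axial forces (sectioning from the free end, tension +): N_CD = 4.71 kN, N_BC = -1.37 kN, N_AB = 24.43 kN.
A_AB = 1046 mm².
A_CD = 784 mm².
δ_AB = 24430·581/(1046·102000) = 0.1331 mm
δ_BC = -1370·166/(618·102000) = -0.003608 mm
δ_CD = 4710·203/(784·96200) = 0.01268 mm
δ = Σδ_i = 0.1422 mm.

0.142 mm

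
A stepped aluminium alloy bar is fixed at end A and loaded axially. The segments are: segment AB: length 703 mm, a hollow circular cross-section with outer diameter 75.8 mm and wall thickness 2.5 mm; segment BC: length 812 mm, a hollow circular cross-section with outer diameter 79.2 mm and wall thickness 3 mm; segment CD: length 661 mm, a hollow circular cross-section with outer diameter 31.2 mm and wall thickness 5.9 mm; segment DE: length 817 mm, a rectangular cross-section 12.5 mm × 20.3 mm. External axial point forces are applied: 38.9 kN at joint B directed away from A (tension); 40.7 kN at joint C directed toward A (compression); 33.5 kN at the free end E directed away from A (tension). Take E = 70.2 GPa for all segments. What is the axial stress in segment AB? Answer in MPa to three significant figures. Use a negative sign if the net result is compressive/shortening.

55.1 MPa

Internal axial forces (sectioning from the free end, tension +): N_DE = 33.5 kN, N_CD = 33.5 kN, N_BC = -7.2 kN, N_AB = 31.7 kN.
A_AB = 575.7 mm².
σ_AB = N_AB/A_AB = 31700/575.7 = 55.06 MPa.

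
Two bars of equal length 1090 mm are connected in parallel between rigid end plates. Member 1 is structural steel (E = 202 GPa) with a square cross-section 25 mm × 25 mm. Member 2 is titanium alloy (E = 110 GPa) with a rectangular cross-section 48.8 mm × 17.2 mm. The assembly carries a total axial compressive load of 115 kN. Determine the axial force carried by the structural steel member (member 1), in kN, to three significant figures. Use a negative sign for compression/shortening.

-66.4 kN

A_1 = 625 mm².
A_2 = 839.4 mm².
Equal strain + equilibrium ⇒ each member carries load in proportion to AE: A₁E₁ = 126200000 N, A₂E₂ = 92330000 N, ΣAE = 218600000 N.
F₁ = P·A₁E₁/ΣAE = -115000·126200000/218600000 = -66420 N.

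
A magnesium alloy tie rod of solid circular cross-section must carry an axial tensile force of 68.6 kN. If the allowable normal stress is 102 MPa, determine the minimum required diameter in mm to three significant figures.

Required area A ≥ P/σ_allow = 68600/102 = 672.5 mm².
For a solid circular section, d ≥ √(4A/π) = 29.26 mm.

29.3 mm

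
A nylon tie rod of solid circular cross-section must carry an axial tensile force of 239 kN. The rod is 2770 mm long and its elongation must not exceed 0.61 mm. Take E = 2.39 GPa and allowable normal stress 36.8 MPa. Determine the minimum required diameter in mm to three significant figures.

Required area A ≥ P/σ_allow = 239000/36.8 = 6495 mm².
For a solid circular section, d ≥ √(4A/π) = 90.93 mm.
Elongation limit: A ≥ PL/(Eδ_allow) = 239000·2770/(2390·0.61) = 454100 mm² ⇒ d ≥ 760.4 mm.
The elongation limit governs.

760 mm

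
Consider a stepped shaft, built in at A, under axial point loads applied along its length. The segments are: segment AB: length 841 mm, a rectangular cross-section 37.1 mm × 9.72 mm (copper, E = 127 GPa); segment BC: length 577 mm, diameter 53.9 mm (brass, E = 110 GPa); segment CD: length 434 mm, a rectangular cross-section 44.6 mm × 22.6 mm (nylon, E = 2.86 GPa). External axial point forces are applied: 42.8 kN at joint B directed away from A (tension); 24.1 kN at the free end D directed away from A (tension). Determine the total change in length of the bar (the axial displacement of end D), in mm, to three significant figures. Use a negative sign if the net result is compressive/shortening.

Internal axial forces (sectioning from the free end, tension +): N_CD = 24.1 kN, N_BC = 24.1 kN, N_AB = 66.9 kN.
A_AB = 360.6 mm².
A_BC = 2282 mm².
A_CD = 1008 mm².
δ_AB = 66900·841/(360.6·127000) = 1.229 mm
δ_BC = 24100·577/(2282·110000) = 0.0554 mm
δ_CD = 24100·434/(1008·2860) = 3.628 mm
δ = Σδ_i = 4.912 mm.

4.91 mm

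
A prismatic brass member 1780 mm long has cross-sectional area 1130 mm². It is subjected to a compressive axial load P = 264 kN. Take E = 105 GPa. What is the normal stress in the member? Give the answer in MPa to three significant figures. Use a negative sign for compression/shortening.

-234 MPa

σ = N/A = -264000/1130 = -233.6 MPa.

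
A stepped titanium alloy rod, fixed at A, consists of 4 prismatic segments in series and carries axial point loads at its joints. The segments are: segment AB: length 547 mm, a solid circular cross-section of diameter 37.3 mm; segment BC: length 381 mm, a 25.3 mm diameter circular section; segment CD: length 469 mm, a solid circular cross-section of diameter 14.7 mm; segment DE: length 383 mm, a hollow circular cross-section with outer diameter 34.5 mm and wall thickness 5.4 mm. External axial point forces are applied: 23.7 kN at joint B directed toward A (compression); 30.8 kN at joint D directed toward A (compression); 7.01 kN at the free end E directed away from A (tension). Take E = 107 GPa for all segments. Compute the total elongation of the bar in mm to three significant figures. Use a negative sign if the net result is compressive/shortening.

Internal axial forces (sectioning from the free end, tension +): N_DE = 7.01 kN, N_CD = -23.79 kN, N_BC = -23.79 kN, N_AB = -47.49 kN.
A_AB = 1093 mm².
A_BC = 502.7 mm².
A_CD = 169.7 mm².
A_DE = 493.7 mm².
δ_AB = -47490·547/(1093·107000) = -0.2222 mm
δ_BC = -23790·381/(502.7·107000) = -0.1685 mm
δ_CD = -23790·469/(169.7·107000) = -0.6144 mm
δ_DE = 7010·383/(493.7·107000) = 0.05083 mm
δ = Σδ_i = -0.9543 mm.

-0.954 mm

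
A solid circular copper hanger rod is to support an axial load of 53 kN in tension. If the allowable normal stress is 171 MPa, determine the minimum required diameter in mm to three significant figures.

Required area A ≥ P/σ_allow = 53000/171 = 309.9 mm².
For a solid circular section, d ≥ √(4A/π) = 19.87 mm.

19.9 mm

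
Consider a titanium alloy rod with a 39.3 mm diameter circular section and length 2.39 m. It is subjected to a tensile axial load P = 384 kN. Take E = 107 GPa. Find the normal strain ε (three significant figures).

A = 1213 mm².
σ = N/A = 316.6 MPa; ε = σ/E = 316.6/107000 = 2.959e-03.

0.00296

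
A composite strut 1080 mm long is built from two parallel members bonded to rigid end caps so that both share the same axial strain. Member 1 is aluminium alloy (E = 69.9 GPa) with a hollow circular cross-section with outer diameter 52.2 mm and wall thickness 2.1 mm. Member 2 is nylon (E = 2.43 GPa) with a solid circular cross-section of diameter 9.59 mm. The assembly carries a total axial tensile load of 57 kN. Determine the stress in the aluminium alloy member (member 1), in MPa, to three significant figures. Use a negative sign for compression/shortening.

171 MPa

A_1 = 330.5 mm².
A_2 = 72.23 mm².
Equal strain + equilibrium ⇒ each member carries load in proportion to AE: A₁E₁ = 23100000 N, A₂E₂ = 175500 N, ΣAE = 23280000 N.
σ₁ = P·E₁/ΣAE = 57000·69900/23280000 = 171.2 MPa.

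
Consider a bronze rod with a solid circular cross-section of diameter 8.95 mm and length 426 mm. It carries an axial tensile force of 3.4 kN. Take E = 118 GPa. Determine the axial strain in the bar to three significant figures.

A = 62.91 mm².
σ = N/A = 54.04 MPa; ε = σ/E = 54.04/118000 = 4.580e-04.

4.58e-04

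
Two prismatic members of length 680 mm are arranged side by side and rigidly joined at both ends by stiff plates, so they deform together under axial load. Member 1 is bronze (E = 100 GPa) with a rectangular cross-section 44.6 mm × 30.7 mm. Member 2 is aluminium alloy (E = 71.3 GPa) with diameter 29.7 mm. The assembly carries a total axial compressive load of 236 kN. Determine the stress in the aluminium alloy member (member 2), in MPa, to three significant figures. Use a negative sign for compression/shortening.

A_1 = 1369 mm².
A_2 = 692.8 mm².
Equal strain + equilibrium ⇒ each member carries load in proportion to AE: A₁E₁ = 136900000 N, A₂E₂ = 49400000 N, ΣAE = 186300000 N.
σ₂ = P·E₂/ΣAE = -236000·71300/186300000 = -90.31 MPa.

-90.3 MPa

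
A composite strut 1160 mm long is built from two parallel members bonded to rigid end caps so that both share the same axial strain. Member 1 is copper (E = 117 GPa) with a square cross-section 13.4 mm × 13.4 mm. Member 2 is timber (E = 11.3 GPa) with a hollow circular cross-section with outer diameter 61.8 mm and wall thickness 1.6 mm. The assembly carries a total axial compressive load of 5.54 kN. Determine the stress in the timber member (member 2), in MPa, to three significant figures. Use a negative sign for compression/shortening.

A_1 = 179.6 mm².
A_2 = 302.6 mm².
Equal strain + equilibrium ⇒ each member carries load in proportion to AE: A₁E₁ = 21010000 N, A₂E₂ = 3419000 N, ΣAE = 24430000 N.
σ₂ = P·E₂/ΣAE = -5540·11300/24430000 = -2.563 MPa.

-2.56 MPa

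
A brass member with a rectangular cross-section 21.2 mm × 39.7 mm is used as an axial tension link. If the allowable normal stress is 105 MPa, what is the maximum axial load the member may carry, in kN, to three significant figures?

A = 841.6 mm².
P_max = σ_allow · A = 105 · 841.6 = 88370 N = 88.37 kN.

88.4 kN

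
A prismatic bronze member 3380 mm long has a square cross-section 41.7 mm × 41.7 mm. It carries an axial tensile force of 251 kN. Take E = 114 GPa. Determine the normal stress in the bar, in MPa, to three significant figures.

144 MPa

A = 1739 mm².
σ = N/A = 251000/1739 = 144.3 MPa.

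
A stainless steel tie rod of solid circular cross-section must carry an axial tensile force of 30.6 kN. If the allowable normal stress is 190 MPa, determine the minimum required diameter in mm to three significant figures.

14.3 mm

Required area A ≥ P/σ_allow = 30600/190 = 161.1 mm².
For a solid circular section, d ≥ √(4A/π) = 14.32 mm.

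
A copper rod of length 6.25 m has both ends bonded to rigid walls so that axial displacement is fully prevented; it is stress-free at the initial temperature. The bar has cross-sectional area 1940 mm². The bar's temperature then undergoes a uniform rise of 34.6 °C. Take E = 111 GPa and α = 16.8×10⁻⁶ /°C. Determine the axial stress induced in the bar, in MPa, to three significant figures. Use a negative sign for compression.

Free thermal expansion αLΔT = 16.8e-6 · 6250 · 34.6 = 3.633 mm.
The walls impose strain ε = −(3.633)/6250 = -5.8128e-04; σ = Eε = 111000 · -5.8128e-04 = -64.52 MPa.

-64.5 MPa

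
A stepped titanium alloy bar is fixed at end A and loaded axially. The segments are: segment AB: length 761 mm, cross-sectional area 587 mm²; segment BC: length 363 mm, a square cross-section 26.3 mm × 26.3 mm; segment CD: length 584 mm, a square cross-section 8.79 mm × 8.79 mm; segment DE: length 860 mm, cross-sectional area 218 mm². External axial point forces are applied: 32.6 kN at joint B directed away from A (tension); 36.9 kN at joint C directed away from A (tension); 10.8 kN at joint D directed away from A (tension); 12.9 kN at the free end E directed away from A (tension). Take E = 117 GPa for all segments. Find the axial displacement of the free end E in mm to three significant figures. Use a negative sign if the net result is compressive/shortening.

3.27 mm

Internal axial forces (sectioning from the free end, tension +): N_DE = 12.9 kN, N_CD = 23.7 kN, N_BC = 60.6 kN, N_AB = 93.2 kN.
A_BC = 691.7 mm².
A_CD = 77.26 mm².
δ_AB = 93200·761/(587·117000) = 1.033 mm
δ_BC = 60600·363/(691.7·117000) = 0.2718 mm
δ_CD = 23700·584/(77.26·117000) = 1.531 mm
δ_DE = 12900·860/(218·117000) = 0.435 mm
δ = Σδ_i = 3.271 mm.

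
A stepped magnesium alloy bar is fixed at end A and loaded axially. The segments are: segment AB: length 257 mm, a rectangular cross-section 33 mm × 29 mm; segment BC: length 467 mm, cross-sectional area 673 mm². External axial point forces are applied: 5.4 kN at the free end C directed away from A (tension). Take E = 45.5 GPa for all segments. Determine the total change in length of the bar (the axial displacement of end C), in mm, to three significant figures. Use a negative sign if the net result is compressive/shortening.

Internal axial forces (sectioning from the free end, tension +): N_BC = 5.4 kN, N_AB = 5.4 kN.
A_AB = 957 mm².
δ_AB = 5400·257/(957·45500) = 0.03187 mm
δ_BC = 5400·467/(673·45500) = 0.08235 mm
δ = Σδ_i = 0.1142 mm.

0.114 mm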